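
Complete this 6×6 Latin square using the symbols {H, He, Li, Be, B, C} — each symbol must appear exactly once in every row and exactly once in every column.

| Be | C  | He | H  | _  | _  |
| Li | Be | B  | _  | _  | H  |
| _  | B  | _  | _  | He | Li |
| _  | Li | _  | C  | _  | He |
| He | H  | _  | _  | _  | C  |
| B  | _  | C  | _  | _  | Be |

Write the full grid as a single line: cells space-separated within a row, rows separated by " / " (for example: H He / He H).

(r1,c6): row 1 has {H,He,Be,C}; column 6 has {H,He,Li,Be,C}, so it must be B.
(r2,c4): row 2 has {H,Li,Be,B}; column 4 has {H,C}, so it must be He.
(r2,c5): row 2 has {H,He,Li,Be,B}; column 5 has {He}, so it must be C.
(r3,c4): row 3 has {He,Li,B}; column 4 has {H,He,C}, so it must be Be.
(r4,c1): row 4 has {He,Li,C}; column 1 has {He,Li,Be,B}, so it must be H.
(r4,c3): row 4 has {H,He,Li,C}; column 3 has {He,B,C}, so it must be Be.
(r4,c5): row 4 has {H,He,Li,Be,C}; column 5 has {He,C}, so it must be B.
(r5,c3): row 5 has {H,He,C}; column 3 has {He,Be,B,C}, so it must be Li.
(r5,c4): row 5 has {H,He,Li,C}; column 4 has {H,He,Be,C}, so it must be B.
(r5,c5): row 5 has {H,He,Li,B,C}; column 5 has {He,B,C}, so it must be Be.
(r6,c2): row 6 has {Be,B,C}; column 2 has {H,Li,Be,B,C}, so it must be He.
(r6,c4): row 6 has {He,Be,B,C}; column 4 has {H,He,Be,B,C}, so it must be Li.
(r6,c5): row 6 has {He,Li,Be,B,C}; column 5 has {He,Be,B,C}, so it must be H.
(r1,c5): row 1 has {H,He,Be,B,C}; column 5 has {H,He,Be,B,C}, so it must be Li.
(r3,c1): row 3 has {He,Li,Be,B}; column 1 has {H,He,Li,Be,B}, so it must be C.
(r3,c3): row 3 has {He,Li,Be,B,C}; column 3 has {He,Li,Be,B,C}, so it must be H.

Be C He H Li B / Li Be B He C H / C B H Be He Li / H Li Be C B He / He H Li B Be C / B He C Li H Be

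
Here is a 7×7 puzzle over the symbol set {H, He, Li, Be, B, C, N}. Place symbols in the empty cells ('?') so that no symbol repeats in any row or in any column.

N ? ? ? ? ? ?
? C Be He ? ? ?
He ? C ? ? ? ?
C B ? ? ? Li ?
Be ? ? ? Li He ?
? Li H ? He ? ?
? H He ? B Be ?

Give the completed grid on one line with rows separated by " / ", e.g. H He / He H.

N He Li B C H Be / H C Be He N B Li / He Be C Li H N B / C B N H Be Li He / Be N B C Li He H / B Li H Be He C N / Li H He N B Be C

(r4,c3) = N
(r5,c2) = N
(r5,c3) = B
(r6,c1) = B
(r7,c1) = Li
(r1,c3) = Li
(r2,c1) = H
(r2,c5) = N
(r2,c6) = B
(r2,c7) = Li
(r3,c2) = Be
(r3,c5) = H
(r3,c6) = N
(r3,c7) = B
(r4,c5) = Be
(r6,c6) = C
(r1,c2) = He
(r1,c5) = C
(r1,c6) = H
(r1,c7) = Be
(r3,c4) = Li
(r4,c4) = H
(r4,c7) = He
(r5,c4) = C
(r5,c7) = H
(r6,c7) = N
(r7,c4) = N
(r7,c7) = C
(r1,c4) = B
(r6,c4) = Be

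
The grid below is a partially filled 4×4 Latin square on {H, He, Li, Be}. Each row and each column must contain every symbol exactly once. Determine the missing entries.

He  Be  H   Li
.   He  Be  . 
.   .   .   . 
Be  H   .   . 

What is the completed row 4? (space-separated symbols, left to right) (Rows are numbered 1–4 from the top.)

At row 2, column 4: row 2 has {He,Be}; column 4 has {Li}; that leaves H.
At row 3, column 2: row 3 is empty so far; column 2 has {H,He,Be}; that leaves Li.
At row 3, column 3: row 3 has {Li}; column 3 has {H,Be}; that leaves He.
At row 3, column 4: row 3 has {He,Li}; column 4 has {H,Li}; that leaves Be.
At row 4, column 3: row 4 has {H,Be}; column 3 has {H,He,Be}; that leaves Li.
At row 4, column 4: row 4 has {H,Li,Be}; column 4 has {H,Li,Be}; that leaves He.

Be H Li He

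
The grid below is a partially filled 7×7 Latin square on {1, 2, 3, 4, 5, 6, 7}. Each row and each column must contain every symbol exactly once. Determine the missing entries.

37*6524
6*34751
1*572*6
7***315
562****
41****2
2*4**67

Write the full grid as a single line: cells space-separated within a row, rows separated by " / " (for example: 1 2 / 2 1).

(r1,c3) = 1
(r2,c2) = 2
(r4,c2) = 4
(r4,c3) = 6
(r4,c4) = 2
(r5,c7) = 3
(r6,c3) = 7
(r6,c5) = 6
(r6,c6) = 3
(r7,c5) = 1
(r3,c2) = 3
(r3,c6) = 4
(r5,c4) = 1
(r5,c5) = 4
(r5,c6) = 7
(r6,c4) = 5
(r7,c2) = 5
(r7,c4) = 3

3 7 1 6 5 2 4 / 6 2 3 4 7 5 1 / 1 3 5 7 2 4 6 / 7 4 6 2 3 1 5 / 5 6 2 1 4 7 3 / 4 1 7 5 6 3 2 / 2 5 4 3 1 6 7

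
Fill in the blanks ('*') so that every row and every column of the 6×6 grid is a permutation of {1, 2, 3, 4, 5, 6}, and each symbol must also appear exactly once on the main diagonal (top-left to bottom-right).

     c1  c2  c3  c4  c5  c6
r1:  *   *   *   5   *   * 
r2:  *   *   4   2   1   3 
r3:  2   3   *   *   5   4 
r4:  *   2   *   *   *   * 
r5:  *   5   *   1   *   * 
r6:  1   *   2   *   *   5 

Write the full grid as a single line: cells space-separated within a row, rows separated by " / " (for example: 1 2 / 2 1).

3 1 6 5 4 2 / 5 6 4 2 1 3 / 2 3 1 6 5 4 / 6 2 5 4 3 1 / 4 5 3 1 2 6 / 1 4 2 3 6 5

(r2,c2) = 6
(r3,c3) = 1
(r3,c4) = 6
(r6,c2) = 4
(r6,c4) = 3
(r6,c5) = 6
(r1,c2) = 1
(r2,c1) = 5
(r4,c4) = 4
(r4,c5) = 3
(r5,c5) = 2
(r5,c6) = 6
(r1,c1) = 3
(r1,c3) = 6
(r1,c5) = 4
(r1,c6) = 2
(r4,c1) = 6
(r4,c3) = 5
(r4,c6) = 1
(r5,c1) = 4
(r5,c3) = 3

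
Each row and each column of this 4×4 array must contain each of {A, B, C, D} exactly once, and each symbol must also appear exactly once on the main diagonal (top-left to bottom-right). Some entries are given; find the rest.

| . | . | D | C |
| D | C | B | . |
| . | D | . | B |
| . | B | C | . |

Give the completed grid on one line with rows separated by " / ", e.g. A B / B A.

B A D C / D C B A / C D A B / A B C D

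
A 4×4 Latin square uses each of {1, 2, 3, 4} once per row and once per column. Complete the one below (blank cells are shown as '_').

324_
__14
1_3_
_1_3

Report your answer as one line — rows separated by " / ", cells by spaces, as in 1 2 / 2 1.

3 2 4 1 / 2 3 1 4 / 1 4 3 2 / 4 1 2 3

At row 1, column 4: row 1 has {2,3,4}; column 4 has {3,4}; that leaves 1.
At row 2, column 1: row 2 has {1,4}; column 1 has {1,3}; that leaves 2.
At row 2, column 2: row 2 has {1,2,4}; column 2 has {1,2}; that leaves 3.
At row 3, column 2: row 3 has {1,3}; column 2 has {1,2,3}; that leaves 4.
At row 3, column 4: row 3 has {1,3,4}; column 4 has {1,3,4}; that leaves 2.
At row 4, column 1: row 4 has {1,3}; column 1 has {1,2,3}; that leaves 4.
At row 4, column 3: row 4 has {1,3,4}; column 3 has {1,3,4}; that leaves 2.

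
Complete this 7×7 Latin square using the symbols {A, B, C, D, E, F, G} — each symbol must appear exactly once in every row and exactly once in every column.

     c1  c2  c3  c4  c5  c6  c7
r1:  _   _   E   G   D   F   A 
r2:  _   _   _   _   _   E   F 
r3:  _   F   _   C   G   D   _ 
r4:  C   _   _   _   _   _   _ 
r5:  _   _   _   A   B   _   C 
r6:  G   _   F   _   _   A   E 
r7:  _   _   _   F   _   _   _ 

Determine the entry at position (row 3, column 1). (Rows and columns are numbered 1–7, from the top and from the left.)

E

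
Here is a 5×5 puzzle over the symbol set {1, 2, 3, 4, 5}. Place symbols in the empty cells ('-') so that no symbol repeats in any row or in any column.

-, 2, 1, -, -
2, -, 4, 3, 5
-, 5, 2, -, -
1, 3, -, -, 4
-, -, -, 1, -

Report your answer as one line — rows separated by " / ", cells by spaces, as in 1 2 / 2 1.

(r1,c5) = 3
(r2,c2) = 1
(r3,c4) = 4
(r3,c5) = 1
(r4,c3) = 5
(r4,c4) = 2
(r5,c2) = 4
(r5,c3) = 3
(r5,c5) = 2
(r1,c4) = 5
(r3,c1) = 3
(r5,c1) = 5
(r1,c1) = 4

4 2 1 5 3 / 2 1 4 3 5 / 3 5 2 4 1 / 1 3 5 2 4 / 5 4 3 1 2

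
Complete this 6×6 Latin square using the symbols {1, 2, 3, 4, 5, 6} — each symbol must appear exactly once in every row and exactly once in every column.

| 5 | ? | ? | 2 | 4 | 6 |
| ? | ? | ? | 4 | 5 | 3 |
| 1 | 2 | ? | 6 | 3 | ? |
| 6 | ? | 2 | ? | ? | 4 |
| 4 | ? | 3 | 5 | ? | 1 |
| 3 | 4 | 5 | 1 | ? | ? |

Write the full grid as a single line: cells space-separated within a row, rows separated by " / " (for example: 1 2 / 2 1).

5 3 1 2 4 6 / 2 1 6 4 5 3 / 1 2 4 6 3 5 / 6 5 2 3 1 4 / 4 6 3 5 2 1 / 3 4 5 1 6 2

(r1,c3) = 1
(r2,c1) = 2
(r2,c3) = 6
(r3,c3) = 4
(r3,c6) = 5
(r4,c4) = 3
(r4,c5) = 1
(r5,c2) = 6
(r5,c5) = 2
(r6,c5) = 6
(r6,c6) = 2
(r1,c2) = 3
(r2,c2) = 1
(r4,c2) = 5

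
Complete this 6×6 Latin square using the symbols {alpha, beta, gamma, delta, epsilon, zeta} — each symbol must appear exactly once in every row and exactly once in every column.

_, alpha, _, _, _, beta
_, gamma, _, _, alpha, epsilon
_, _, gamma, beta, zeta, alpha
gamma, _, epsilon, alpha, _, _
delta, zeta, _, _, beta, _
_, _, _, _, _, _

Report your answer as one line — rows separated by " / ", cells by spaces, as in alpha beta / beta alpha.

zeta alpha delta gamma epsilon beta / beta gamma zeta delta alpha epsilon / epsilon delta gamma beta zeta alpha / gamma beta epsilon alpha delta zeta / delta zeta alpha epsilon beta gamma / alpha epsilon beta zeta gamma delta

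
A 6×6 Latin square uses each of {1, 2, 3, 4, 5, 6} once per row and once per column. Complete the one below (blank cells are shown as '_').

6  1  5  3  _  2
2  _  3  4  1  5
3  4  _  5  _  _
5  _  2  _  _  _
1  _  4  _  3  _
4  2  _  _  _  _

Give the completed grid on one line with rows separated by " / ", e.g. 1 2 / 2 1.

6 1 5 3 4 2 / 2 6 3 4 1 5 / 3 4 6 5 2 1 / 5 3 2 1 6 4 / 1 5 4 2 3 6 / 4 2 1 6 5 3

(r1,c5) = 4
(r2,c2) = 6
(r4,c2) = 3
(r4,c5) = 6
(r5,c2) = 5
(r5,c6) = 6
(r6,c5) = 5
(r3,c5) = 2
(r3,c6) = 1
(r4,c4) = 1
(r4,c6) = 4
(r5,c4) = 2
(r6,c4) = 6
(r6,c6) = 3
(r3,c3) = 6
(r6,c3) = 1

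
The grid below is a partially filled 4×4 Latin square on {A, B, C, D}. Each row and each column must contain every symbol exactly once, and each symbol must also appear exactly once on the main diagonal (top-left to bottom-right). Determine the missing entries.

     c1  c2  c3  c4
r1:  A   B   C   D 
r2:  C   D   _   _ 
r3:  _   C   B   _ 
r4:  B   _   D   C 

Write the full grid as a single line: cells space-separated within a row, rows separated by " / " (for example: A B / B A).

A B C D / C D A B / D C B A / B A D C

(r2,c3): row 2 has {C,D}; column 3 has {B,C,D}, so it must be A.
(r2,c4): row 2 has {A,C,D}; column 4 has {C,D}, so it must be B.
(r3,c1): row 3 has {B,C}; column 1 has {A,B,C}, so it must be D.
(r3,c4): row 3 has {B,C,D}; column 4 has {B,C,D}, so it must be A.
(r4,c2): row 4 has {B,C,D}; column 2 has {B,C,D}, so it must be A.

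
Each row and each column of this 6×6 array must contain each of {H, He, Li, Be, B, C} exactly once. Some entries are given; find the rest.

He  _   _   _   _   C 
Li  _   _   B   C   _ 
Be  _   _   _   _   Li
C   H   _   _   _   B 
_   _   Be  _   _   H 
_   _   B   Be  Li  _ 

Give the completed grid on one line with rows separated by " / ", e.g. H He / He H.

He Be Li H B C / Li He H B C Be / Be B C He H Li / C H He Li Be B / B Li Be C He H / H C B Be Li He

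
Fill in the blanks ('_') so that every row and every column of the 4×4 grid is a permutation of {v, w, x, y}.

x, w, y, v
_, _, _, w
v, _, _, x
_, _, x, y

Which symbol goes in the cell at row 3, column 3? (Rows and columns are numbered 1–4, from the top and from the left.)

(r2,c1): row 2 has {w}; column 1 has {v,x}, so it must be y.
(r2,c3): row 2 has {w,y}; column 3 has {x,y}, so it must be v.
(r3,c2): row 3 has {v,x}; column 2 has {w}, so it must be y.
(r3,c3): row 3 has {v,x,y}; column 3 has {v,x,y}, so it must be w.

w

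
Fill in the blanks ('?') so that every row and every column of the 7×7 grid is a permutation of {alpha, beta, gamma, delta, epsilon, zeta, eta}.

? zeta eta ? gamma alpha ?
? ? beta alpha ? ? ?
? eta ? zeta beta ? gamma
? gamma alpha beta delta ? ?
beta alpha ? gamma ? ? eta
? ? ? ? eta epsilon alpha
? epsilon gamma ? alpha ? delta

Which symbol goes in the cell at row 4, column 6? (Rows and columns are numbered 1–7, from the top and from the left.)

Cell (r2,c2): row 2 has {alpha,beta}; column 2 has {alpha,gamma,epsilon,zeta,eta} → delta.
Cell (r3,c6): row 3 has {beta,gamma,zeta,eta}; column 6 has {alpha,epsilon} → delta.
Cell (r5,c6): row 5 has {alpha,beta,gamma,eta}; column 6 has {alpha,delta,epsilon} → zeta.
Cell (r6,c2): row 6 has {alpha,epsilon,eta}; column 2 has {alpha,gamma,delta,epsilon,zeta,eta} → beta.
Cell (r6,c4): row 6 has {alpha,beta,epsilon,eta}; column 4 has {alpha,beta,gamma,zeta} → delta.
Cell (r7,c4): row 7 has {alpha,gamma,delta,epsilon}; column 4 has {alpha,beta,gamma,delta,zeta} → eta.
Cell (r7,c6): row 7 has {alpha,gamma,delta,epsilon,eta}; column 6 has {alpha,delta,epsilon,zeta} → beta.
Cell (r1,c4): row 1 has {alpha,gamma,zeta,eta}; column 4 has {alpha,beta,gamma,delta,zeta,eta} → epsilon.
Cell (r1,c7): row 1 has {alpha,gamma,epsilon,zeta,eta}; column 7 has {alpha,gamma,delta,eta} → beta.
Cell (r3,c3): row 3 has {beta,gamma,delta,zeta,eta}; column 3 has {alpha,beta,gamma,eta} → epsilon.
Cell (r4,c6): row 4 has {alpha,beta,gamma,delta}; column 6 has {alpha,beta,delta,epsilon,zeta} → eta.

eta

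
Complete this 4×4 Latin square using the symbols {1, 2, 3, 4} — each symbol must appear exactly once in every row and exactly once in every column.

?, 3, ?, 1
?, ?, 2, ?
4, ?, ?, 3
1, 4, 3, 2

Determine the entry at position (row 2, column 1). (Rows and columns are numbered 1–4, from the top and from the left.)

3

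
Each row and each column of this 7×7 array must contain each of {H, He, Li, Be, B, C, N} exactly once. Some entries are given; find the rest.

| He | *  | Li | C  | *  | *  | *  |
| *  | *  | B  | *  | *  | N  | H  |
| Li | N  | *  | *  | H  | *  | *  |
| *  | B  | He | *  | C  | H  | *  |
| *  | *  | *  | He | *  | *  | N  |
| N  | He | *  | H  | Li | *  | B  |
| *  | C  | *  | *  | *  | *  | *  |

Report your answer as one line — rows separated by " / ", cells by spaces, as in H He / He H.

He H Li C N B Be / C Be B Li He N H / Li N Be B H He C / Be B He N C H Li / B Li H He Be C N / N He C H Li Be B / H C N Be B Li He

(r1,c7) = Be
(r4,c1) = Be
(r4,c7) = Li
(r7,c7) = He
(r1,c2) = H
(r1,c6) = B
(r2,c1) = C
(r3,c7) = C
(r4,c4) = N
(r1,c5) = N
(r3,c3) = Be
(r3,c4) = B
(r3,c6) = He
(r6,c3) = C
(r6,c6) = Be
(r7,c6) = Li
(r5,c3) = H
(r5,c6) = C
(r7,c3) = N
(r7,c4) = Be
(r7,c5) = B
(r2,c4) = Li
(r5,c1) = B
(r5,c5) = Be
(r7,c1) = H
(r2,c2) = Be
(r2,c5) = He
(r5,c2) = Li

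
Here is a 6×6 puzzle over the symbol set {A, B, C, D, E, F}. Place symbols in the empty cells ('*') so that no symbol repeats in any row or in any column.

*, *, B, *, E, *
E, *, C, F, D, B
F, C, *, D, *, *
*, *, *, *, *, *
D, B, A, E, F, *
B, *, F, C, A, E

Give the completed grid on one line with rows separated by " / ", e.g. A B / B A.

C F B A E D / E A C F D B / F C E D B A / A E D B C F / D B A E F C / B D F C A E

(r1,c4) = A
(r2,c2) = A
(r3,c3) = E
(r3,c5) = B
(r3,c6) = A
(r4,c3) = D
(r4,c4) = B
(r4,c5) = C
(r4,c6) = F
(r5,c6) = C
(r6,c2) = D
(r1,c1) = C
(r1,c2) = F
(r1,c6) = D
(r4,c1) = A
(r4,c2) = E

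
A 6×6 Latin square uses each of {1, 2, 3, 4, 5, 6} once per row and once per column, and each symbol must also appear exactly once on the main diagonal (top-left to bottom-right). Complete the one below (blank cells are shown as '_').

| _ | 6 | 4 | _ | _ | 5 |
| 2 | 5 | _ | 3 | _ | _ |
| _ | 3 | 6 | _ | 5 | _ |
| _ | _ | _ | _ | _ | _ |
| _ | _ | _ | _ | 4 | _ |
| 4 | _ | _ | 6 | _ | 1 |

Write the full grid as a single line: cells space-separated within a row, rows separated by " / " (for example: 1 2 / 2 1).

row 1 has {4,5,6}; column 1 has {2,4}; the diagonal has {1,4,5,6} — only 3 is left for (r1,c1).
row 2 has {2,3,5}; column 3 has {4,6} — only 1 is left for (r2,c3).
row 2 has {1,2,3,5}; column 5 has {4,5} — only 6 is left for (r2,c5).
row 2 has {1,2,3,5,6}; column 6 has {1,5} — only 4 is left for (r2,c6).
row 3 has {3,5,6}; column 1 has {2,3,4} — only 1 is left for (r3,c1).
row 3 has {1,3,5,6}; column 6 has {1,4,5} — only 2 is left for (r3,c6).
row 4 is empty so far; column 4 has {3,6}; the diagonal has {1,3,4,5,6} — only 2 is left for (r4,c4).
row 6 has {1,4,6}; column 2 has {3,5,6} — only 2 is left for (r6,c2).
row 6 has {1,2,4,6}; column 5 has {4,5,6} — only 3 is left for (r6,c5).
row 1 has {3,4,5,6}; column 4 has {2,3,6} — only 1 is left for (r1,c4).
row 1 has {1,3,4,5,6}; column 5 has {3,4,5,6} — only 2 is left for (r1,c5).
row 3 has {1,2,3,5,6}; column 4 has {1,2,3,6} — only 4 is left for (r3,c4).
row 4 has {2}; column 5 has {2,3,4,5,6} — only 1 is left for (r4,c5).
row 5 has {4}; column 2 has {2,3,5,6} — only 1 is left for (r5,c2).
row 5 has {1,4}; column 4 has {1,2,3,4,6} — only 5 is left for (r5,c4).
row 6 has {1,2,3,4,6}; column 3 has {1,4,6} — only 5 is left for (r6,c3).
row 4 has {1,2}; column 2 has {1,2,3,5,6} — only 4 is left for (r4,c2).
row 4 has {1,2,4}; column 3 has {1,4,5,6} — only 3 is left for (r4,c3).
row 4 has {1,2,3,4}; column 6 has {1,2,4,5} — only 6 is left for (r4,c6).
row 5 has {1,4,5}; column 1 has {1,2,3,4} — only 6 is left for (r5,c1).
row 5 has {1,4,5,6}; column 3 has {1,3,4,5,6} — only 2 is left for (r5,c3).
row 5 has {1,2,4,5,6}; column 6 has {1,2,4,5,6} — only 3 is left for (r5,c6).
row 4 has {1,2,3,4,6}; column 1 has {1,2,3,4,6} — only 5 is left for (r4,c1).

3 6 4 1 2 5 / 2 5 1 3 6 4 / 1 3 6 4 5 2 / 5 4 3 2 1 6 / 6 1 2 5 4 3 / 4 2 5 6 3 1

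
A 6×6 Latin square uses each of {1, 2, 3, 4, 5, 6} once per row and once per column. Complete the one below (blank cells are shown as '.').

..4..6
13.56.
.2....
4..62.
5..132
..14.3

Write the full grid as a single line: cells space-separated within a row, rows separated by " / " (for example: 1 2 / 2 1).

row 2 has {1,3,5,6}; column 3 has {1,4} — only 2 is left for (r2,c3).
row 2 has {1,2,3,5,6}; column 6 has {2,3,6} — only 4 is left for (r2,c6).
row 3 has {2}; column 4 has {1,4,5,6} — only 3 is left for (r3,c4).
row 5 has {1,2,3,5}; column 3 has {1,2,4} — only 6 is left for (r5,c3).
row 6 has {1,3,4}; column 5 has {2,3,6} — only 5 is left for (r6,c5).
row 1 has {4,6}; column 4 has {1,3,4,5,6} — only 2 is left for (r1,c4).
row 1 has {2,4,6}; column 5 has {2,3,5,6} — only 1 is left for (r1,c5).
row 3 has {2,3}; column 1 has {1,4,5} — only 6 is left for (r3,c1).
row 3 has {2,3,6}; column 3 has {1,2,4,6} — only 5 is left for (r3,c3).
row 3 has {2,3,5,6}; column 5 has {1,2,3,5,6} — only 4 is left for (r3,c5).
row 3 has {2,3,4,5,6}; column 6 has {2,3,4,6} — only 1 is left for (r3,c6).
row 4 has {2,4,6}; column 3 has {1,2,4,5,6} — only 3 is left for (r4,c3).
row 4 has {2,3,4,6}; column 6 has {1,2,3,4,6} — only 5 is left for (r4,c6).
row 5 has {1,2,3,5,6}; column 2 has {2,3} — only 4 is left for (r5,c2).
row 6 has {1,3,4,5}; column 1 has {1,4,5,6} — only 2 is left for (r6,c1).
row 6 has {1,2,3,4,5}; column 2 has {2,3,4} — only 6 is left for (r6,c2).
row 1 has {1,2,4,6}; column 1 has {1,2,4,5,6} — only 3 is left for (r1,c1).
row 1 has {1,2,3,4,6}; column 2 has {2,3,4,6} — only 5 is left for (r1,c2).
row 4 has {2,3,4,5,6}; column 2 has {2,3,4,5,6} — only 1 is left for (r4,c2).

3 5 4 2 1 6 / 1 3 2 5 6 4 / 6 2 5 3 4 1 / 4 1 3 6 2 5 / 5 4 6 1 3 2 / 2 6 1 4 5 3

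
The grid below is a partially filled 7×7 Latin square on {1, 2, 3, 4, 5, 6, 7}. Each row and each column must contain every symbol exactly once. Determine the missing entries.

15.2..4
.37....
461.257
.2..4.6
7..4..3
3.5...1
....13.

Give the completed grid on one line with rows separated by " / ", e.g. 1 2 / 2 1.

At row 3, column 4: row 3 has {1,2,4,5,6,7}; column 4 has {2,4}; that leaves 3.
At row 4, column 1: row 4 has {2,4,6}; column 1 has {1,3,4,7}; that leaves 5.
At row 4, column 3: row 4 has {2,4,5,6}; column 3 has {1,5,7}; that leaves 3.
At row 5, column 2: row 5 has {3,4,7}; column 2 has {2,3,5,6}; that leaves 1.
At row 1, column 3: row 1 has {1,2,4,5}; column 3 has {1,3,5,7}; that leaves 6.
At row 1, column 6: row 1 has {1,2,4,5,6}; column 6 has {3,5}; that leaves 7.
At row 4, column 6: row 4 has {2,3,4,5,6}; column 6 has {3,5,7}; that leaves 1.
At row 5, column 3: row 5 has {1,3,4,7}; column 3 has {1,3,5,6,7}; that leaves 2.
At row 5, column 6: row 5 has {1,2,3,4,7}; column 6 has {1,3,5,7}; that leaves 6.
At row 7, column 3: row 7 has {1,3}; column 3 has {1,2,3,5,6,7}; that leaves 4.
At row 1, column 5: row 1 has {1,2,4,5,6,7}; column 5 has {1,2,4}; that leaves 3.
At row 4, column 4: row 4 has {1,2,3,4,5,6}; column 4 has {2,3,4}; that leaves 7.
At row 5, column 5: row 5 has {1,2,3,4,6,7}; column 5 has {1,2,3,4}; that leaves 5.
At row 6, column 4: row 6 has {1,3,5}; column 4 has {2,3,4,7}; that leaves 6.
At row 6, column 5: row 6 has {1,3,5,6}; column 5 has {1,2,3,4,5}; that leaves 7.
At row 7, column 2: row 7 has {1,3,4}; column 2 has {1,2,3,5,6}; that leaves 7.
At row 7, column 4: row 7 has {1,3,4,7}; column 4 has {2,3,4,6,7}; that leaves 5.
At row 7, column 7: row 7 has {1,3,4,5,7}; column 7 has {1,3,4,6,7}; that leaves 2.
At row 2, column 4: row 2 has {3,7}; column 4 has {2,3,4,5,6,7}; that leaves 1.
At row 2, column 5: row 2 has {1,3,7}; column 5 has {1,2,3,4,5,7}; that leaves 6.
At row 2, column 7: row 2 has {1,3,6,7}; column 7 has {1,2,3,4,6,7}; that leaves 5.
At row 6, column 2: row 6 has {1,3,5,6,7}; column 2 has {1,2,3,5,6,7}; that leaves 4.
At row 6, column 6: row 6 has {1,3,4,5,6,7}; column 6 has {1,3,5,6,7}; that leaves 2.
At row 7, column 1: row 7 has {1,2,3,4,5,7}; column 1 has {1,3,4,5,7}; that leaves 6.
At row 2, column 1: row 2 has {1,3,5,6,7}; column 1 has {1,3,4,5,6,7}; that leaves 2.
At row 2, column 6: row 2 has {1,2,3,5,6,7}; column 6 has {1,2,3,5,6,7}; that leaves 4.

1 5 6 2 3 7 4 / 2 3 7 1 6 4 5 / 4 6 1 3 2 5 7 / 5 2 3 7 4 1 6 / 7 1 2 4 5 6 3 / 3 4 5 6 7 2 1 / 6 7 4 5 1 3 2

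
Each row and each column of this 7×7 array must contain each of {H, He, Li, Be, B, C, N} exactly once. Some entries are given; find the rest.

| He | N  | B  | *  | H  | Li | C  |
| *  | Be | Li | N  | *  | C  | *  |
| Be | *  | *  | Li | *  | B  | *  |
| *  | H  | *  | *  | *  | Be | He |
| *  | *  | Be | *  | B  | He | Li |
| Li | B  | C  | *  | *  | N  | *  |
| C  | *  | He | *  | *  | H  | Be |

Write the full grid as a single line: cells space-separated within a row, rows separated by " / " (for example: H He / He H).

At row 1, column 4: row 1 has {H,He,Li,B,C,N}; column 4 has {Li,N}; that leaves Be.
At row 2, column 5: row 2 has {Li,Be,C,N}; column 5 has {H,B}; that leaves He.
At row 4, column 3: row 4 has {H,He,Be}; column 3 has {He,Li,Be,B,C}; that leaves N.
At row 5, column 2: row 5 has {He,Li,Be,B}; column 2 has {H,Be,B,N}; that leaves C.
At row 5, column 4: row 5 has {He,Li,Be,B,C}; column 4 has {Li,Be,N}; that leaves H.
At row 6, column 4: row 6 has {Li,B,C,N}; column 4 has {H,Li,Be,N}; that leaves He.
At row 6, column 5: row 6 has {He,Li,B,C,N}; column 5 has {H,He,B}; that leaves Be.
At row 6, column 7: row 6 has {He,Li,Be,B,C,N}; column 7 has {He,Li,Be,C}; that leaves H.
At row 7, column 2: row 7 has {H,He,Be,C}; column 2 has {H,Be,B,C,N}; that leaves Li.
At row 7, column 4: row 7 has {H,He,Li,Be,C}; column 4 has {H,He,Li,Be,N}; that leaves B.
At row 7, column 5: row 7 has {H,He,Li,Be,B,C}; column 5 has {H,He,Be,B}; that leaves N.
At row 2, column 7: row 2 has {He,Li,Be,C,N}; column 7 has {H,He,Li,Be,C}; that leaves B.
At row 3, column 2: row 3 has {Li,Be,B}; column 2 has {H,Li,Be,B,C,N}; that leaves He.
At row 3, column 3: row 3 has {He,Li,Be,B}; column 3 has {He,Li,Be,B,C,N}; that leaves H.
At row 3, column 5: row 3 has {H,He,Li,Be,B}; column 5 has {H,He,Be,B,N}; that leaves C.
At row 3, column 7: row 3 has {H,He,Li,Be,B,C}; column 7 has {H,He,Li,Be,B,C}; that leaves N.
At row 4, column 1: row 4 has {H,He,Be,N}; column 1 has {He,Li,Be,C}; that leaves B.
At row 4, column 4: row 4 has {H,He,Be,B,N}; column 4 has {H,He,Li,Be,B,N}; that leaves C.
At row 4, column 5: row 4 has {H,He,Be,B,C,N}; column 5 has {H,He,Be,B,C,N}; that leaves Li.
At row 5, column 1: row 5 has {H,He,Li,Be,B,C}; column 1 has {He,Li,Be,B,C}; that leaves N.
At row 2, column 1: row 2 has {He,Li,Be,B,C,N}; column 1 has {He,Li,Be,B,C,N}; that leaves H.

He N B Be H Li C / H Be Li N He C B / Be He H Li C B N / B H N C Li Be He / N C Be H B He Li / Li B C He Be N H / C Li He B N H Be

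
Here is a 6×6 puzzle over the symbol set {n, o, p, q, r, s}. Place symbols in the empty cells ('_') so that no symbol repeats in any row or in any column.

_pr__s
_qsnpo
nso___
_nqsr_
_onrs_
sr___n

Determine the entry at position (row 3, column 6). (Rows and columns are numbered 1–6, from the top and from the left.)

(r2,c1) = r
(r3,c5) = q
(r4,c6) = p
(r5,c6) = q
(r6,c3) = p
(r6,c5) = o
(r1,c5) = n
(r3,c4) = p
(r3,c6) = r

r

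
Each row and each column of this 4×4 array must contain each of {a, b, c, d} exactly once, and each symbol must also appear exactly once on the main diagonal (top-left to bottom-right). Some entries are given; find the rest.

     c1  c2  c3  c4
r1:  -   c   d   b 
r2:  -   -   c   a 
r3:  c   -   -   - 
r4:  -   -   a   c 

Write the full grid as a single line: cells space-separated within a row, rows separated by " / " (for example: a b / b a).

a c d b / b d c a / c a b d / d b a c

(r1,c1) = a
(r3,c3) = b
(r3,c4) = d
(r2,c2) = d
(r3,c2) = a
(r4,c2) = b
(r2,c1) = b
(r4,c1) = d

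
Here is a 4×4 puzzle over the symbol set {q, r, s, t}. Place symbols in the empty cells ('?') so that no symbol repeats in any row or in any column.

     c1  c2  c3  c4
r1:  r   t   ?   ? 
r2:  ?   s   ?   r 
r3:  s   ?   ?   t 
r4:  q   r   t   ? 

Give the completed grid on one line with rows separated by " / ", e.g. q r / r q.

r t s q / t s q r / s q r t / q r t s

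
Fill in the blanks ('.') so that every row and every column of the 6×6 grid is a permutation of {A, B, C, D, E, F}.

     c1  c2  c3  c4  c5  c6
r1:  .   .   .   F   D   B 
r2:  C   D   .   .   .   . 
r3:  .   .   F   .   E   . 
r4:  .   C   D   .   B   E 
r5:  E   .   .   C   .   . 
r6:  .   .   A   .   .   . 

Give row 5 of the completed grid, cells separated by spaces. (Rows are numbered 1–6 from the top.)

E F B C A D

At row 1, column 1: row 1 has {B,D,F}; column 1 has {C,E}; that leaves A.
At row 1, column 2: row 1 has {A,B,D,F}; column 2 has {C,D}; that leaves E.
At row 1, column 3: row 1 has {A,B,D,E,F}; column 3 has {A,D,F}; that leaves C.
At row 4, column 1: row 4 has {B,C,D,E}; column 1 has {A,C,E}; that leaves F.
At row 4, column 4: row 4 has {B,C,D,E,F}; column 4 has {C,F}; that leaves A.
At row 5, column 3: row 5 has {C,E}; column 3 has {A,C,D,F}; that leaves B.
At row 2, column 3: row 2 has {C,D}; column 3 has {A,B,C,D,F}; that leaves E.
At row 2, column 4: row 2 has {C,D,E}; column 4 has {A,C,F}; that leaves B.
At row 3, column 4: row 3 has {E,F}; column 4 has {A,B,C,F}; that leaves D.
At row 6, column 4: row 6 has {A}; column 4 has {A,B,C,D,F}; that leaves E.
At row 3, column 1: row 3 has {D,E,F}; column 1 has {A,C,E,F}; that leaves B.
At row 3, column 2: row 3 has {B,D,E,F}; column 2 has {C,D,E}; that leaves A.
At row 3, column 6: row 3 has {A,B,D,E,F}; column 6 has {B,E}; that leaves C.
At row 5, column 2: row 5 has {B,C,E}; column 2 has {A,C,D,E}; that leaves F.
At row 5, column 5: row 5 has {B,C,E,F}; column 5 has {B,D,E}; that leaves A.
At row 5, column 6: row 5 has {A,B,C,E,F}; column 6 has {B,C,E}; that leaves D.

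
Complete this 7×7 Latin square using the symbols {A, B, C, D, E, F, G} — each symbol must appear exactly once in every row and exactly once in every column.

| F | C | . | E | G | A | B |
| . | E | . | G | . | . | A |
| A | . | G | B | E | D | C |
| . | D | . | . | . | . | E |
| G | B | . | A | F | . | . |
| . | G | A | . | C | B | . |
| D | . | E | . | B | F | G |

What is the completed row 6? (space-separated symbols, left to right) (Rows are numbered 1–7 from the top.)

E G A D C B F

(r1,c3) = D
(r2,c5) = D
(r2,c6) = C
(r3,c2) = F
(r4,c5) = A
(r4,c6) = G
(r5,c3) = C
(r5,c6) = E
(r5,c7) = D
(r6,c1) = E
(r6,c7) = F
(r7,c2) = A
(r7,c4) = C
(r2,c1) = B
(r2,c3) = F
(r4,c1) = C
(r4,c3) = B
(r4,c4) = F
(r6,c4) = D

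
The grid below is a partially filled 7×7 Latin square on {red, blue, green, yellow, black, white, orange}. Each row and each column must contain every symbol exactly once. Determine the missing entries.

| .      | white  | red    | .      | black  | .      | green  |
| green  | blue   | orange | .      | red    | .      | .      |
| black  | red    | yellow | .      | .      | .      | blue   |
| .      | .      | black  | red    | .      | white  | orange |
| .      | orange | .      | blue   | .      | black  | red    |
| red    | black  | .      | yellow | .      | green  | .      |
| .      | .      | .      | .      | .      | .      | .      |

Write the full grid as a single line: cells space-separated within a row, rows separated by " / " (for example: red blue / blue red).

yellow white red orange black blue green / green blue orange white red yellow black / black red yellow green white orange blue / blue yellow black red green white orange / white orange green blue yellow black red / red black blue yellow orange green white / orange green white black blue red yellow

Cell (r1,c4): row 1 has {red,green,black,white}; column 4 has {red,blue,yellow} → orange.
Cell (r2,c6): row 2 has {red,blue,green,orange}; column 6 has {green,black,white} → yellow.
Cell (r3,c6): row 3 has {red,blue,yellow,black}; column 6 has {green,yellow,black,white} → orange.
Cell (r6,c7): row 6 has {red,green,yellow,black}; column 7 has {red,blue,green,orange} → white.
Cell (r1,c6): row 1 has {red,green,black,white,orange}; column 6 has {green,yellow,black,white,orange} → blue.
Cell (r2,c7): row 2 has {red,blue,green,yellow,orange}; column 7 has {red,blue,green,white,orange} → black.
Cell (r6,c3): row 6 has {red,green,yellow,black,white}; column 3 has {red,yellow,black,orange} → blue.
Cell (r6,c5): row 6 has {red,blue,green,yellow,black,white}; column 5 has {red,black} → orange.
Cell (r7,c6): row 7 is empty so far; column 6 has {blue,green,yellow,black,white,orange} → red.
Cell (r7,c7): row 7 has {red}; column 7 has {red,blue,green,black,white,orange} → yellow.
Cell (r1,c1): row 1 has {red,blue,green,black,white,orange}; column 1 has {red,green,black} → yellow.
Cell (r2,c4): row 2 has {red,blue,green,yellow,black,orange}; column 4 has {red,blue,yellow,orange} → white.
Cell (r3,c4): row 3 has {red,blue,yellow,black,orange}; column 4 has {red,blue,yellow,white,orange} → green.
Cell (r3,c5): row 3 has {red,blue,green,yellow,black,orange}; column 5 has {red,black,orange} → white.
Cell (r4,c1): row 4 has {red,black,white,orange}; column 1 has {red,green,yellow,black} → blue.
Cell (r5,c1): row 5 has {red,blue,black,orange}; column 1 has {red,blue,green,yellow,black} → white.
Cell (r5,c3): row 5 has {red,blue,black,white,orange}; column 3 has {red,blue,yellow,black,orange} → green.
Cell (r5,c5): row 5 has {red,blue,green,black,white,orange}; column 5 has {red,black,white,orange} → yellow.
Cell (r7,c1): row 7 has {red,yellow}; column 1 has {red,blue,green,yellow,black,white} → orange.
Cell (r7,c2): row 7 has {red,yellow,orange}; column 2 has {red,blue,black,white,orange} → green.
Cell (r7,c3): row 7 has {red,green,yellow,orange}; column 3 has {red,blue,green,yellow,black,orange} → white.
Cell (r7,c4): row 7 has {red,green,yellow,white,orange}; column 4 has {red,blue,green,yellow,white,orange} → black.
Cell (r7,c5): row 7 has {red,green,yellow,black,white,orange}; column 5 has {red,yellow,black,white,orange} → blue.
Cell (r4,c2): row 4 has {red,blue,black,white,orange}; column 2 has {red,blue,green,black,white,orange} → yellow.
Cell (r4,c5): row 4 has {red,blue,yellow,black,white,orange}; column 5 has {red,blue,yellow,black,white,orange} → green.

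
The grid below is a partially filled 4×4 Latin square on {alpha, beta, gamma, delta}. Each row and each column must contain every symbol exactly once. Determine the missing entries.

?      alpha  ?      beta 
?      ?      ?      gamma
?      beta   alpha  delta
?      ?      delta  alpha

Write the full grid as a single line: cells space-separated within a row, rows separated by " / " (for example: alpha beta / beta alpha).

delta alpha gamma beta / alpha delta beta gamma / gamma beta alpha delta / beta gamma delta alpha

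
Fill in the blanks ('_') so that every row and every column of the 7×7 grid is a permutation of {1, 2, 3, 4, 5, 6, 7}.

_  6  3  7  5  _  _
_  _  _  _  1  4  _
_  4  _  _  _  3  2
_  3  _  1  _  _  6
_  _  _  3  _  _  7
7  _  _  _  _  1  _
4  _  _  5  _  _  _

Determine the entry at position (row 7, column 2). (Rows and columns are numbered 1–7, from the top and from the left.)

2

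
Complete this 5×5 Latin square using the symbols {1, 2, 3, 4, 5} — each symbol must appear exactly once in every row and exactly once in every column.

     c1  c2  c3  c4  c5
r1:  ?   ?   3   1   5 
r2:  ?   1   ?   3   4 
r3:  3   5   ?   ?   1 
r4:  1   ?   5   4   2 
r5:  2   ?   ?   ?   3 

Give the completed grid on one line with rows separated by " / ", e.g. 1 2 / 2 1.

At row 1, column 1: row 1 has {1,3,5}; column 1 has {1,2,3}; that leaves 4.
At row 1, column 2: row 1 has {1,3,4,5}; column 2 has {1,5}; that leaves 2.
At row 2, column 1: row 2 has {1,3,4}; column 1 has {1,2,3,4}; that leaves 5.
At row 2, column 3: row 2 has {1,3,4,5}; column 3 has {3,5}; that leaves 2.
At row 3, column 3: row 3 has {1,3,5}; column 3 has {2,3,5}; that leaves 4.
At row 3, column 4: row 3 has {1,3,4,5}; column 4 has {1,3,4}; that leaves 2.
At row 4, column 2: row 4 has {1,2,4,5}; column 2 has {1,2,5}; that leaves 3.
At row 5, column 2: row 5 has {2,3}; column 2 has {1,2,3,5}; that leaves 4.
At row 5, column 3: row 5 has {2,3,4}; column 3 has {2,3,4,5}; that leaves 1.
At row 5, column 4: row 5 has {1,2,3,4}; column 4 has {1,2,3,4}; that leaves 5.

4 2 3 1 5 / 5 1 2 3 4 / 3 5 4 2 1 / 1 3 5 4 2 / 2 4 1 5 3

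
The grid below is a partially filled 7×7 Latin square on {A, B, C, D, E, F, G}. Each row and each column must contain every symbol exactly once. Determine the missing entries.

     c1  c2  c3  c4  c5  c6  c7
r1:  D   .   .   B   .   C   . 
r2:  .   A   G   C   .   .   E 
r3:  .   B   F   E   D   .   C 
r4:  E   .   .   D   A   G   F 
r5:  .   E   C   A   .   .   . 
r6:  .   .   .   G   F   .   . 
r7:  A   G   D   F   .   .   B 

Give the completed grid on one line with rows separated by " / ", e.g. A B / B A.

D F A B E C G / F A G C B D E / G B F E D A C / E C B D A G F / B E C A G F D / C D E G F B A / A G D F C E B

Cell (r1,c2): row 1 has {B,C,D}; column 2 has {A,B,E,G} → F.
Cell (r2,c5): row 2 has {A,C,E,G}; column 5 has {A,D,F} → B.
Cell (r3,c1): row 3 has {B,C,D,E,F}; column 1 has {A,D,E} → G.
Cell (r3,c6): row 3 has {B,C,D,E,F,G}; column 6 has {C,G} → A.
Cell (r4,c2): row 4 has {A,D,E,F,G}; column 2 has {A,B,E,F,G} → C.
Cell (r4,c3): row 4 has {A,C,D,E,F,G}; column 3 has {C,D,F,G} → B.
Cell (r5,c5): row 5 has {A,C,E}; column 5 has {A,B,D,F} → G.
Cell (r5,c7): row 5 has {A,C,E,G}; column 7 has {B,C,E,F} → D.
Cell (r6,c2): row 6 has {F,G}; column 2 has {A,B,C,E,F,G} → D.
Cell (r6,c7): row 6 has {D,F,G}; column 7 has {B,C,D,E,F} → A.
Cell (r7,c6): row 7 has {A,B,D,F,G}; column 6 has {A,C,G} → E.
Cell (r1,c5): row 1 has {B,C,D,F}; column 5 has {A,B,D,F,G} → E.
Cell (r1,c7): row 1 has {B,C,D,E,F}; column 7 has {A,B,C,D,E,F} → G.
Cell (r2,c1): row 2 has {A,B,C,E,G}; column 1 has {A,D,E,G} → F.
Cell (r2,c6): row 2 has {A,B,C,E,F,G}; column 6 has {A,C,E,G} → D.
Cell (r5,c1): row 5 has {A,C,D,E,G}; column 1 has {A,D,E,F,G} → B.
Cell (r5,c6): row 5 has {A,B,C,D,E,G}; column 6 has {A,C,D,E,G} → F.
Cell (r6,c1): row 6 has {A,D,F,G}; column 1 has {A,B,D,E,F,G} → C.
Cell (r6,c3): row 6 has {A,C,D,F,G}; column 3 has {B,C,D,F,G} → E.
Cell (r6,c6): row 6 has {A,C,D,E,F,G}; column 6 has {A,C,D,E,F,G} → B.
Cell (r7,c5): row 7 has {A,B,D,E,F,G}; column 5 has {A,B,D,E,F,G} → C.
Cell (r1,c3): row 1 has {B,C,D,E,F,G}; column 3 has {B,C,D,E,F,G} → A.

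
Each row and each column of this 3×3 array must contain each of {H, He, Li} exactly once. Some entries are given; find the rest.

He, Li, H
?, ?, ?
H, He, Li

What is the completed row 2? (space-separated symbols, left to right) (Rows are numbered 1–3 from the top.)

Li H He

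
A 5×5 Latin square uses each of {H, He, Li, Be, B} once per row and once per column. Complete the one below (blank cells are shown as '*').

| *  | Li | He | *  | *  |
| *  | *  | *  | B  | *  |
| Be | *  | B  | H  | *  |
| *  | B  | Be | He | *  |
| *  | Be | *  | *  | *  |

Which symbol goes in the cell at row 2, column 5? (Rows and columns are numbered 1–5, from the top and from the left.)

Be

(r1,c4) = Be
(r3,c2) = He
(r3,c5) = Li
(r4,c5) = H
(r5,c4) = Li
(r1,c5) = B
(r2,c2) = H
(r2,c3) = Li
(r4,c1) = Li
(r5,c3) = H
(r5,c5) = He
(r1,c1) = H
(r2,c1) = He
(r2,c5) = Be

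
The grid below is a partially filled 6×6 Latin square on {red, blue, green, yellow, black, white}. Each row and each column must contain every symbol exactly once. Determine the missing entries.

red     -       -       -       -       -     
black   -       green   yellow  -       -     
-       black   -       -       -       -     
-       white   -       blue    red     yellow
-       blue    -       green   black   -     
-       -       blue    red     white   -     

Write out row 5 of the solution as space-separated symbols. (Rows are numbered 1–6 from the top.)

(r2,c2): row 2 has {green,yellow,black}; column 2 has {blue,black,white}, so it must be red.
(r2,c5): row 2 has {red,green,yellow,black}; column 5 has {red,black,white}, so it must be blue.
(r2,c6): row 2 has {red,blue,green,yellow,black}; column 6 has {yellow}, so it must be white.
(r3,c4): row 3 has {black}; column 4 has {red,blue,green,yellow}, so it must be white.
(r4,c1): row 4 has {red,blue,yellow,white}; column 1 has {red,black}, so it must be green.
(r4,c3): row 4 has {red,blue,green,yellow,white}; column 3 has {blue,green}, so it must be black.
(r5,c6): row 5 has {blue,green,black}; column 6 has {yellow,white}, so it must be red.
(r6,c1): row 6 has {red,blue,white}; column 1 has {red,green,black}, so it must be yellow.
(r6,c2): row 6 has {red,blue,yellow,white}; column 2 has {red,blue,black,white}, so it must be green.
(r6,c6): row 6 has {red,blue,green,yellow,white}; column 6 has {red,yellow,white}, so it must be black.
(r1,c2): row 1 has {red}; column 2 has {red,blue,green,black,white}, so it must be yellow.
(r1,c3): row 1 has {red,yellow}; column 3 has {blue,green,black}, so it must be white.
(r1,c4): row 1 has {red,yellow,white}; column 4 has {red,blue,green,yellow,white}, so it must be black.
(r1,c5): row 1 has {red,yellow,black,white}; column 5 has {red,blue,black,white}, so it must be green.
(r1,c6): row 1 has {red,green,yellow,black,white}; column 6 has {red,yellow,black,white}, so it must be blue.
(r3,c1): row 3 has {black,white}; column 1 has {red,green,yellow,black}, so it must be blue.
(r3,c5): row 3 has {blue,black,white}; column 5 has {red,blue,green,black,white}, so it must be yellow.
(r3,c6): row 3 has {blue,yellow,black,white}; column 6 has {red,blue,yellow,black,white}, so it must be green.
(r5,c1): row 5 has {red,blue,green,black}; column 1 has {red,blue,green,yellow,black}, so it must be white.
(r5,c3): row 5 has {red,blue,green,black,white}; column 3 has {blue,green,black,white}, so it must be yellow.

white blue yellow green black red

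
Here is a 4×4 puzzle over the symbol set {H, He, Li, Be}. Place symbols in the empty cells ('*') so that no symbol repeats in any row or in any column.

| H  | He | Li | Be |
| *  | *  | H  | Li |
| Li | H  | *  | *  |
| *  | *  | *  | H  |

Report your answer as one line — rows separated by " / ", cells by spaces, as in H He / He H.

Cell (r2,c2): row 2 has {H,Li}; column 2 has {H,He} → Be.
Cell (r3,c4): row 3 has {H,Li}; column 4 has {H,Li,Be} → He.
Cell (r4,c2): row 4 has {H}; column 2 has {H,He,Be} → Li.
Cell (r2,c1): row 2 has {H,Li,Be}; column 1 has {H,Li} → He.
Cell (r3,c3): row 3 has {H,He,Li}; column 3 has {H,Li} → Be.
Cell (r4,c1): row 4 has {H,Li}; column 1 has {H,He,Li} → Be.
Cell (r4,c3): row 4 has {H,Li,Be}; column 3 has {H,Li,Be} → He.

H He Li Be / He Be H Li / Li H Be He / Be Li He H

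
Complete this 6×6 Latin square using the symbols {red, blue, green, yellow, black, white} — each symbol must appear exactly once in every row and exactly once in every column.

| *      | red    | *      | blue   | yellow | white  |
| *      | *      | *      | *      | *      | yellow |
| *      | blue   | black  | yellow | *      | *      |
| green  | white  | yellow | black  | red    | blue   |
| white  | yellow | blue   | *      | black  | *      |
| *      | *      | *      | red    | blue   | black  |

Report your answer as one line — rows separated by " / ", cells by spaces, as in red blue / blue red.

At row 1, column 1: row 1 has {red,blue,yellow,white}; column 1 has {green,white}; that leaves black.
At row 1, column 3: row 1 has {red,blue,yellow,black,white}; column 3 has {blue,yellow,black}; that leaves green.
At row 3, column 1: row 3 has {blue,yellow,black}; column 1 has {green,black,white}; that leaves red.
At row 3, column 6: row 3 has {red,blue,yellow,black}; column 6 has {blue,yellow,black,white}; that leaves green.
At row 5, column 4: row 5 has {blue,yellow,black,white}; column 4 has {red,blue,yellow,black}; that leaves green.
At row 5, column 6: row 5 has {blue,green,yellow,black,white}; column 6 has {blue,green,yellow,black,white}; that leaves red.
At row 6, column 1: row 6 has {red,blue,black}; column 1 has {red,green,black,white}; that leaves yellow.
At row 6, column 2: row 6 has {red,blue,yellow,black}; column 2 has {red,blue,yellow,white}; that leaves green.
At row 6, column 3: row 6 has {red,blue,green,yellow,black}; column 3 has {blue,green,yellow,black}; that leaves white.
At row 2, column 1: row 2 has {yellow}; column 1 has {red,green,yellow,black,white}; that leaves blue.
At row 2, column 2: row 2 has {blue,yellow}; column 2 has {red,blue,green,yellow,white}; that leaves black.
At row 2, column 3: row 2 has {blue,yellow,black}; column 3 has {blue,green,yellow,black,white}; that leaves red.
At row 2, column 4: row 2 has {red,blue,yellow,black}; column 4 has {red,blue,green,yellow,black}; that leaves white.
At row 2, column 5: row 2 has {red,blue,yellow,black,white}; column 5 has {red,blue,yellow,black}; that leaves green.
At row 3, column 5: row 3 has {red,blue,green,yellow,black}; column 5 has {red,blue,green,yellow,black}; that leaves white.

black red green blue yellow white / blue black red white green yellow / red blue black yellow white green / green white yellow black red blue / white yellow blue green black red / yellow green white red blue black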